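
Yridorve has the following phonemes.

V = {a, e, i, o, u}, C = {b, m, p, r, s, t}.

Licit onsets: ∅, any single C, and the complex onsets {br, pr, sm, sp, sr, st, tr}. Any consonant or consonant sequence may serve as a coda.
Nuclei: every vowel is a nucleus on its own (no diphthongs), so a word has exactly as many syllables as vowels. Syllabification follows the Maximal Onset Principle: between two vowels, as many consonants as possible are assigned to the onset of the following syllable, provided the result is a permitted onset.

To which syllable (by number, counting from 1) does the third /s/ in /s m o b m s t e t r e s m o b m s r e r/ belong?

4

Nuclei (vowels): o, e, e, o, e → 5 syllables.
/o…e/ gap (V1→V2): cluster /bmst/ — the longest permitted-onset suffix is /st/; onset = /st/, preceding coda = /bm/.
/e…e/ gap (V2→V3): cluster /tr/ — /tr/ is itself a permitted onset, so the whole cluster goes right; preceding coda = ∅.
/e…o/ gap (V3→V4): cluster /sm/ — /sm/ is itself a permitted onset, so the whole cluster goes right; preceding coda = ∅.
/o…e/ gap (V4→V5): /bmsr/; trying suffixes from longest down, /sr/ is the first permitted one, so coda /bm/ | onset /sr/.
Syllabification: smobm.ste.tre.smobm.srer.
The third /s/ is in the onset of syllable 4 (/smobm/).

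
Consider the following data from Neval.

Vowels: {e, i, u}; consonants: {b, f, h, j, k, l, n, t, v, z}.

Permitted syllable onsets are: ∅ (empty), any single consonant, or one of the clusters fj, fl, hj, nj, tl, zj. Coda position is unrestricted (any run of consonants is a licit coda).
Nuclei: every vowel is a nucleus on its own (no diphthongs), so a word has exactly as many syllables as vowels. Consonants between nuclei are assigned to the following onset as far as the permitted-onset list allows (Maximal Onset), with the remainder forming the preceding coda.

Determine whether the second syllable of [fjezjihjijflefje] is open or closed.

Nuclei (vowels): e, i, i, e, e → 5 syllables.
Between /e/ (V1) and /i/ (V2): /zj/ is a licit onset in full, so it all attaches to the next syllable.
Between /i/ (V2) and /i/ (V3): /hj/ is a licit onset in full, so it all attaches to the next syllable.
Between /i/ (V3) and /e/ (V4): cluster /jfl/ — the longest permitted-onset suffix is /fl/; onset = /fl/, preceding coda = /j/.
Between /e/ (V4) and /e/ (V5): cluster /fj/ — /fj/ is itself a permitted onset, so the whole cluster goes right; preceding coda = ∅.
Result: fje.zji.hjij.fle.fje.
Syllable 2 is /zji/; it ends in its nucleus with no coda, so it is open.

open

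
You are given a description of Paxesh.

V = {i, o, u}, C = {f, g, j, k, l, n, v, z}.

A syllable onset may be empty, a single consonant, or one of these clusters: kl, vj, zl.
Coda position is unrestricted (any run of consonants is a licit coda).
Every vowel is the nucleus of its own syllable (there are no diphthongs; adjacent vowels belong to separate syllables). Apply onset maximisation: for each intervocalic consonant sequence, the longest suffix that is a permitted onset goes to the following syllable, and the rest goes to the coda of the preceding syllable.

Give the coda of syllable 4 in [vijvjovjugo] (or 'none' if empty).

none

Nuclei (vowels): i, o, u, o → 4 syllables.
Between /i/ (V1) and /o/ (V2): /jvj/ — longest licit onset from the right is /vj/, leaving /j/ as coda.
Between /o/ (V2) and /u/ (V3): /vj/ — entire cluster is a permitted onset → onset /vj/, coda ∅.
Between /u/ (V3) and /o/ (V4): just /g/ — single C goes to the following onset.
Syllabification: vij.vjo.vju.go.
Syllable 4 is /go/: onset /g/, nucleus /o/, coda ∅.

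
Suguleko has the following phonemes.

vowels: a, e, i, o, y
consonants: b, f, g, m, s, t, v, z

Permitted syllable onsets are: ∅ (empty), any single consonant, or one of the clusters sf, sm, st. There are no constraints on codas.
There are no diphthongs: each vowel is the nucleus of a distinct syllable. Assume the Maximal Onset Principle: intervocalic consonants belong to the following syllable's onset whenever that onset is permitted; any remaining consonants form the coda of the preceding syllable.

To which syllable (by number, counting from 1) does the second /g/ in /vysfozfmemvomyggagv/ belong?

6

Vowels present: y, o, e, o, y, a; each is a nucleus, giving 6 syllables.
/y…o/ gap (V1→V2): /sf/ — entire cluster is a permitted onset → onset /sf/, coda ∅.
/o…e/ gap (V2→V3): /zfm/; trying suffixes from longest down, /m/ is the first permitted one, so coda /zf/ | onset /m/.
/e…o/ gap (V3→V4): /mv/ splits as /m/ + /v/ (/v/ is the longest suffix that is a licit onset).
/o…y/ gap (V4→V5): /m/ → onset of the next syllable (single consonants are always licit onsets).
/y…a/ gap (V5→V6): cluster /gg/ — the longest permitted-onset suffix is /g/; onset = /g/, preceding coda = /g/.
So the parse is vy.sfozf.mem.vo.myg.gagv.
The second /g/ is in the onset of syllable 6 (/gagv/).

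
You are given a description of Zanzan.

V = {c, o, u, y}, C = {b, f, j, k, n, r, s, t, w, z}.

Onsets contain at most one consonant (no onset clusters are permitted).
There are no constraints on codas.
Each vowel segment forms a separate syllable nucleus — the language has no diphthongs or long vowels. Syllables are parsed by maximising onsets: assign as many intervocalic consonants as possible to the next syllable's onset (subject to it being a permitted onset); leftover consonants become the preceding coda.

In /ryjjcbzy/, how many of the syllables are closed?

Nuclei (vowels): y, c, y → 3 syllables.
V1 /y/ – V2 /c/: /jj/; trying suffixes from longest down, /j/ is the first permitted one, so coda /j/ | onset /j/.
V2 /c/ – V3 /y/: cluster /bz/ — the longest permitted-onset suffix is /z/; onset = /z/, preceding coda = /b/.
So the parse is ryj.jcb.zy.
Classifying each syllable: /ryj/ (closed), /jcb/ (closed), /zy/ (open).
Closed syllables: 2.

2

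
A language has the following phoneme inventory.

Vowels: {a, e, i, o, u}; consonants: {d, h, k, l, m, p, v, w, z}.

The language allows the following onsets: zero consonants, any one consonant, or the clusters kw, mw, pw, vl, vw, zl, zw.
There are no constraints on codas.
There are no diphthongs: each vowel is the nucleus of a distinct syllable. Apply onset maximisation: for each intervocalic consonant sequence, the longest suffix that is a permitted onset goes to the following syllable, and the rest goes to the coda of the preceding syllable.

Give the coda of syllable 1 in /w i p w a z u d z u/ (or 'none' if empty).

none

Nuclei (vowels): i, a, u, u → 4 syllables.
Between /i/ (V1) and /a/ (V2): /pw/ is a licit onset in full, so it all attaches to the next syllable.
Between /a/ (V2) and /u/ (V3): /z/ → onset of the next syllable (single consonants are always licit onsets).
Between /u/ (V3) and /u/ (V4): /dz/; trying suffixes from longest down, /z/ is the first permitted one, so coda /d/ | onset /z/.
So the parse is wi.pwa.zud.zu.
Syllable 1 is /wi/: onset /w/, nucleus /i/, coda ∅.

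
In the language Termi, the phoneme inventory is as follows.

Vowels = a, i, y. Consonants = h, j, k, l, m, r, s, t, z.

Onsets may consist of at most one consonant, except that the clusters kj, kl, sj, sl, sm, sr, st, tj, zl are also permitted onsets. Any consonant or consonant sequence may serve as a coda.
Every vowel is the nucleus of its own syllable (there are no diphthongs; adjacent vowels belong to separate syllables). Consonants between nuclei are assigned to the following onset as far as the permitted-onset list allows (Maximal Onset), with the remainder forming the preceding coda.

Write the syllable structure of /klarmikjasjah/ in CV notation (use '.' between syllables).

The vowels are a, i, a, a — 4 nuclei, so 4 syllables.
σ1/σ2 boundary: /rm/ — longest licit onset from the right is /m/, leaving /r/ as coda.
σ2/σ3 boundary: /kj/ is a licit onset in full, so it all attaches to the next syllable.
σ3/σ4 boundary: /sj/ is a licit onset in full, so it all attaches to the next syllable.
Syllabification: klar.mi.kja.sjah.
Mapping each syllable to C/V: /klar/ → CCVC, /mi/ → CV, /kja/ → CCV, /sjah/ → CCVC.

CCVC.CV.CCV.CCVC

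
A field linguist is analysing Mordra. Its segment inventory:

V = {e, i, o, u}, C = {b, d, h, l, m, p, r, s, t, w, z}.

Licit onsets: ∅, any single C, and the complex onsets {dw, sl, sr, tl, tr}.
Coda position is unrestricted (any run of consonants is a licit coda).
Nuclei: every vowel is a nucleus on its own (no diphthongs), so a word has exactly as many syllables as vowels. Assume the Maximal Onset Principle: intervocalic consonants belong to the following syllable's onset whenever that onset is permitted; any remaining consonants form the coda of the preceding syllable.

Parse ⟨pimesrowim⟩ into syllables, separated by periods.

pi.me.sro.wim

Vowels present: i, e, o, i; each is a nucleus, giving 4 syllables.
Between /i/ (V1) and /e/ (V2): just /m/ — single C goes to the following onset.
Between /e/ (V2) and /o/ (V3): cluster /sr/ — /sr/ is itself a permitted onset, so the whole cluster goes right; preceding coda = ∅.
Between /o/ (V3) and /i/ (V4): /w/ is a single consonant, so it becomes the next onset.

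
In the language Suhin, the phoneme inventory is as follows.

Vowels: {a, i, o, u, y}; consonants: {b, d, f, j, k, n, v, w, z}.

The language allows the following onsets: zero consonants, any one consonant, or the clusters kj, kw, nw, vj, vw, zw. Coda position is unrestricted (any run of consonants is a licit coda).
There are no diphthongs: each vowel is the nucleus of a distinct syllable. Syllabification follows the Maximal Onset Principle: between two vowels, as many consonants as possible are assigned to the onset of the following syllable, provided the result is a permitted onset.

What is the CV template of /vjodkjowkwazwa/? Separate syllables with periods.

CCVC.CCVC.CCV.CCV

Vowels present: o, o, a, a; each is a nucleus, giving 4 syllables.
σ1/σ2 boundary: /dkj/ splits as /d/ + /kj/ (/kj/ is the longest suffix that is a licit onset).
σ2/σ3 boundary: /wkw/ splits as /w/ + /kw/ (/kw/ is the longest suffix that is a licit onset).
σ3/σ4 boundary: /zw/ — entire cluster is a permitted onset → onset /zw/, coda ∅.
Putting it together: vjod.kjow.kwa.zwa.
Mapping each syllable to C/V: /vjod/ → CCVC, /kjow/ → CCVC, /kwa/ → CCV, /zwa/ → CCV.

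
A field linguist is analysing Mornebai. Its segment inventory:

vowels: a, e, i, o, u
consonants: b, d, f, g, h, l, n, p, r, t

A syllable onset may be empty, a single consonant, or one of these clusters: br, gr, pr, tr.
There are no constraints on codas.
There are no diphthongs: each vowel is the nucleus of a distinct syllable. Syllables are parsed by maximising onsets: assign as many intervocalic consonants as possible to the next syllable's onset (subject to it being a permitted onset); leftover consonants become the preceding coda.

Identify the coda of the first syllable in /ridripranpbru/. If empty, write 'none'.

The vowels are i, i, a, u — 4 nuclei, so 4 syllables.
V1 /i/ – V2 /i/: /dr/; trying suffixes from longest down, /r/ is the first permitted one, so coda /d/ | onset /r/.
V2 /i/ – V3 /a/: /pr/ is a licit onset in full, so it all attaches to the next syllable.
V3 /a/ – V4 /u/: /npbr/; trying suffixes from longest down, /br/ is the first permitted one, so coda /np/ | onset /br/.
Syllabification: rid.ri.pranp.bru.
Syllable 1 is /rid/: onset /r/, nucleus /i/, coda /d/.

d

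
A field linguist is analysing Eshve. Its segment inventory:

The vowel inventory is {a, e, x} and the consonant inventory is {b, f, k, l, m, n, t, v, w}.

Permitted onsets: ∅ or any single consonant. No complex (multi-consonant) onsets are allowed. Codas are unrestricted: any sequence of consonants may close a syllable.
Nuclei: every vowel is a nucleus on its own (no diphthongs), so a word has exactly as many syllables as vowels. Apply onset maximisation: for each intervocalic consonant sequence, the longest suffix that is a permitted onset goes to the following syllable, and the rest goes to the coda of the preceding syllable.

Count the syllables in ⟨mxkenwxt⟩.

3

Vowels present: x, e, x; each is a nucleus, giving 3 syllables.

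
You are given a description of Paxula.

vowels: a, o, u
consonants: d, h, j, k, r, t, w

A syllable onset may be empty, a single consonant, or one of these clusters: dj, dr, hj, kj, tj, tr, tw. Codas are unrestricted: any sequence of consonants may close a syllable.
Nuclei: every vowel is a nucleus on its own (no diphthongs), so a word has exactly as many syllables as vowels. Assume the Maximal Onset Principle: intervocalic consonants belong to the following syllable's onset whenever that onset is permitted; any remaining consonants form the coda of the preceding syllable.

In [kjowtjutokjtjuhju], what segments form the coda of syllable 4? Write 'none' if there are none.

Nuclei (vowels): o, u, o, u, u → 5 syllables.
Between /o/ (V1) and /u/ (V2): cluster /wtj/ — the longest permitted-onset suffix is /tj/; onset = /tj/, preceding coda = /w/.
Between /u/ (V2) and /o/ (V3): just /t/ — single C goes to the following onset.
Between /o/ (V3) and /u/ (V4): /kjtj/ splits as /kj/ + /tj/ (/tj/ is the longest suffix that is a licit onset).
Between /u/ (V4) and /u/ (V5): /hj/ — entire cluster is a permitted onset → onset /hj/, coda ∅.
Putting it together: kjow.tju.tokj.tju.hju.
Syllable 4 is /tju/: onset /tj/, nucleus /u/, coda ∅.

none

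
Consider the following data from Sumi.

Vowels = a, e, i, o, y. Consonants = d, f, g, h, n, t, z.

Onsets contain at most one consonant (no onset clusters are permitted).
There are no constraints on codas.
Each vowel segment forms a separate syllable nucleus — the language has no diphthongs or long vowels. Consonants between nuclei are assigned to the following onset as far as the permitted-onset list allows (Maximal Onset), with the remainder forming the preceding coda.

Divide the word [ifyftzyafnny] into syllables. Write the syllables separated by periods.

Vowels present: i, y, y, a, y; each is a nucleus, giving 5 syllables.
Between /i/ (V1) and /y/ (V2): /f/ → onset of the next syllable (single consonants are always licit onsets).
Between /y/ (V2) and /y/ (V3): /ftz/; trying suffixes from longest down, /z/ is the first permitted one, so coda /ft/ | onset /z/.
Between /y/ (V3) and /a/ (V4): nothing intervenes; syllable break is V.V.
Between /a/ (V4) and /y/ (V5): cluster /fnn/ — the longest permitted-onset suffix is /n/; onset = /n/, preceding coda = /fn/.

i.fyft.zy.afn.ny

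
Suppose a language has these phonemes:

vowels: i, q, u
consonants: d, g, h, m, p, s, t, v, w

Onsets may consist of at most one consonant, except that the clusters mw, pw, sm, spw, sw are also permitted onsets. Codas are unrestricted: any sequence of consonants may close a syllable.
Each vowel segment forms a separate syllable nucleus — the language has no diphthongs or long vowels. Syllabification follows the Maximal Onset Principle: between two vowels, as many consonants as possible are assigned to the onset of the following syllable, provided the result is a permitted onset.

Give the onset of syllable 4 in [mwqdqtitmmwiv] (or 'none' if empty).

Nuclei (vowels): q, q, i, i → 4 syllables.
Between /q/ (V1) and /q/ (V2): /d/ → onset of the next syllable (single consonants are always licit onsets).
Between /q/ (V2) and /i/ (V3): /t/ is a single consonant, so it becomes the next onset.
Between /i/ (V3) and /i/ (V4): /tmmw/ splits as /tm/ + /mw/ (/mw/ is the longest suffix that is a licit onset).
So the parse is mwq.dq.titm.mwiv.
Syllable 4 is /mwiv/: onset /mw/, nucleus /i/, coda /v/.

mw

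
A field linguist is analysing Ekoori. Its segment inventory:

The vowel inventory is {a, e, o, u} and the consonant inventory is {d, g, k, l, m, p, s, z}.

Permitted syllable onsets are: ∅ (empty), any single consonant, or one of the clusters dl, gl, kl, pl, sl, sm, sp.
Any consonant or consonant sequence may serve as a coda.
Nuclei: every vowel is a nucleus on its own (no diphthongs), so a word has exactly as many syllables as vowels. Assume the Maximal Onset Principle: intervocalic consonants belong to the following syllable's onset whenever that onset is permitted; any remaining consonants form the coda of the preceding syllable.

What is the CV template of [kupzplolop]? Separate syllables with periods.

CVCC.CCV.CVC

The vowels are u, o, o — 3 nuclei, so 3 syllables.
V1 /u/ – V2 /o/: cluster /pzpl/ — the longest permitted-onset suffix is /pl/; onset = /pl/, preceding coda = /pz/.
V2 /o/ – V3 /o/: /l/ is a single consonant, so it becomes the next onset.
Result: kupz.plo.lop.
Mapping each syllable to C/V: /kupz/ → CVCC, /plo/ → CCV, /lop/ → CVC.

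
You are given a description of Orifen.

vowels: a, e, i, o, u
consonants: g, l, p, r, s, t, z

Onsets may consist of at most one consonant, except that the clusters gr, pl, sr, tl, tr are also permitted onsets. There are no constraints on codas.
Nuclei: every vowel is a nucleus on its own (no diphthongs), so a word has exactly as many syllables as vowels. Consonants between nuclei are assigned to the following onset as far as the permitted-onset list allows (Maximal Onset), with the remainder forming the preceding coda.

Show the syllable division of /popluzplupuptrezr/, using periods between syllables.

po.pluz.plu.pup.trezr

Nuclei (vowels): o, u, u, u, e → 5 syllables.
V1 /o/ – V2 /u/: /pl/ — entire cluster is a permitted onset → onset /pl/, coda ∅.
V2 /u/ – V3 /u/: /zpl/ splits as /z/ + /pl/ (/pl/ is the longest suffix that is a licit onset).
V3 /u/ – V4 /u/: /p/ → onset of the next syllable (single consonants are always licit onsets).
V4 /u/ – V5 /e/: /ptr/ — longest licit onset from the right is /tr/, leaving /p/ as coda.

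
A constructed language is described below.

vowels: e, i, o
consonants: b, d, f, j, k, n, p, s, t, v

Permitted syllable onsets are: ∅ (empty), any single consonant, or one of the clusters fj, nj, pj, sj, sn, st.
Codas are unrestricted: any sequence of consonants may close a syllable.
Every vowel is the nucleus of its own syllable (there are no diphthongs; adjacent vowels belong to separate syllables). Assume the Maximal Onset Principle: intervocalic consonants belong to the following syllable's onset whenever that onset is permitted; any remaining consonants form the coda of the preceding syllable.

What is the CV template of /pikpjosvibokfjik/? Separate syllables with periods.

CVC.CCVC.CV.CVC.CCVC

Nuclei (vowels): i, o, i, o, i → 5 syllables.
V1 /i/ – V2 /o/: /kpj/ splits as /k/ + /pj/ (/pj/ is the longest suffix that is a licit onset).
V2 /o/ – V3 /i/: cluster /sv/ — the longest permitted-onset suffix is /v/; onset = /v/, preceding coda = /s/.
V3 /i/ – V4 /o/: /b/ → onset of the next syllable (single consonants are always licit onsets).
V4 /o/ – V5 /i/: /kfj/ — longest licit onset from the right is /fj/, leaving /k/ as coda.
Result: pik.pjos.vi.bok.fjik.
Mapping each syllable to C/V: /pik/ → CVC, /pjos/ → CCVC, /vi/ → CV, /bok/ → CVC, /fjik/ → CCVC.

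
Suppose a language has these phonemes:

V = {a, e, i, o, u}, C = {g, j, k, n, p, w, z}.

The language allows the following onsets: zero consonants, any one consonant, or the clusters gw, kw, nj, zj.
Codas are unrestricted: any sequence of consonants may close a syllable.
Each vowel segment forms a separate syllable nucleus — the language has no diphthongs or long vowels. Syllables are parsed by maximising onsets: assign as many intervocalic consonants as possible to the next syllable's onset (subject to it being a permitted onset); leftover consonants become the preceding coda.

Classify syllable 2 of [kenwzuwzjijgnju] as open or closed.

Nuclei (vowels): e, u, i, u → 4 syllables.
/e…u/ gap (V1→V2): /nwz/ — longest licit onset from the right is /z/, leaving /nw/ as coda.
/u…i/ gap (V2→V3): /wzj/ — longest licit onset from the right is /zj/, leaving /w/ as coda.
/i…u/ gap (V3→V4): cluster /jgnj/ — the longest permitted-onset suffix is /nj/; onset = /nj/, preceding coda = /jg/.
Putting it together: kenw.zuw.zjijg.nju.
Syllable 2 is /zuw/ with coda /w/, so it is closed.

closed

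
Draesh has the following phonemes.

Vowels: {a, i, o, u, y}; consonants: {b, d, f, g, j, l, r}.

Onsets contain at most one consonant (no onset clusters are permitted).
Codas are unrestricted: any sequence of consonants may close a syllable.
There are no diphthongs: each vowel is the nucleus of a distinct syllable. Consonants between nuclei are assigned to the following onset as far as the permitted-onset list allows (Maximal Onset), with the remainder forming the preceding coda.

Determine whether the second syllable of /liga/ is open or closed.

Nuclei (vowels): i, a → 2 syllables.
Between /i/ (V1) and /a/ (V2): /g/ → onset of the next syllable (single consonants are always licit onsets).
Putting it together: li.ga.
Syllable 2 is /ga/; it ends in its nucleus with no coda, so it is open.

open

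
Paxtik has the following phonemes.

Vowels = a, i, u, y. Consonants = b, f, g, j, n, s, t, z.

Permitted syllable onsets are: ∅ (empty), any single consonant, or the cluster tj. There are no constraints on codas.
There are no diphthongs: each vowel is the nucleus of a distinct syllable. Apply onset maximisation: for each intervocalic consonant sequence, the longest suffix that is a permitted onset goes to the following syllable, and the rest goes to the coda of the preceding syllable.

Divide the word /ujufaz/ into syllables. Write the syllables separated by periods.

u.ju.faz

Vowels present: u, u, a; each is a nucleus, giving 3 syllables.
σ1/σ2 boundary: /j/ is a single consonant, so it becomes the next onset.
σ2/σ3 boundary: /f/ → onset of the next syllable (single consonants are always licit onsets).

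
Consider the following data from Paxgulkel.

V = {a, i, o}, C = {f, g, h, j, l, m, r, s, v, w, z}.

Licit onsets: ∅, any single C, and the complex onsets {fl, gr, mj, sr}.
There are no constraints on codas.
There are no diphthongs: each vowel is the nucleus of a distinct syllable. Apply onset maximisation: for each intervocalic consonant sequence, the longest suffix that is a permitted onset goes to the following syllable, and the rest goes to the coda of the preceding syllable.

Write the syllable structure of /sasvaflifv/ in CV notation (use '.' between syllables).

CVC.CV.CCVCC

Nuclei (vowels): a, a, i → 3 syllables.
V1 /a/ – V2 /a/: /sv/ splits as /s/ + /v/ (/v/ is the longest suffix that is a licit onset).
V2 /a/ – V3 /i/: cluster /fl/ — /fl/ is itself a permitted onset, so the whole cluster goes right; preceding coda = ∅.
Result: sas.va.flifv.
Mapping each syllable to C/V: /sas/ → CVC, /va/ → CV, /flifv/ → CCVCC.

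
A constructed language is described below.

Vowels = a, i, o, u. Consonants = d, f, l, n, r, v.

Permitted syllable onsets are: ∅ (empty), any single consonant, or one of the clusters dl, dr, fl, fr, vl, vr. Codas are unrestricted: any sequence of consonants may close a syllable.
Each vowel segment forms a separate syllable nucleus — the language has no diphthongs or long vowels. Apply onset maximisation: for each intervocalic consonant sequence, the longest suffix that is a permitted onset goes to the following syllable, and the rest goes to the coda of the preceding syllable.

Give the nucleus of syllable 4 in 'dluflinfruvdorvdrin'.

o

Nuclei (vowels): u, i, u, o, i → 5 syllables.
The fourth nucleus (vowel 4 from the left) is /o/.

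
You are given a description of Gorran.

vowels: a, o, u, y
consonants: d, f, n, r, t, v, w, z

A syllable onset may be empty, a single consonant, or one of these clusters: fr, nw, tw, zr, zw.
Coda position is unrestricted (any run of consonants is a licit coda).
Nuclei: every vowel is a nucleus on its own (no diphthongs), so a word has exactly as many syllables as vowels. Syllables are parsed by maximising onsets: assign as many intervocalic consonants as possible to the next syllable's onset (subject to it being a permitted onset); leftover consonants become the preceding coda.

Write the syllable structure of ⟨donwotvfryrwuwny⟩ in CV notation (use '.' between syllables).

The vowels are o, o, y, u, y — 5 nuclei, so 5 syllables.
V1 /o/ – V2 /o/: /nw/ is a licit onset in full, so it all attaches to the next syllable.
V2 /o/ – V3 /y/: /tvfr/ splits as /tv/ + /fr/ (/fr/ is the longest suffix that is a licit onset).
V3 /y/ – V4 /u/: /rw/ — longest licit onset from the right is /w/, leaving /r/ as coda.
V4 /u/ – V5 /y/: /wn/ splits as /w/ + /n/ (/n/ is the longest suffix that is a licit onset).
Result: do.nwotv.fryr.wuw.ny.
Mapping each syllable to C/V: /do/ → CV, /nwotv/ → CCVCC, /fryr/ → CCVC, /wuw/ → CVC, /ny/ → CV.

CV.CCVCC.CCVC.CVC.CV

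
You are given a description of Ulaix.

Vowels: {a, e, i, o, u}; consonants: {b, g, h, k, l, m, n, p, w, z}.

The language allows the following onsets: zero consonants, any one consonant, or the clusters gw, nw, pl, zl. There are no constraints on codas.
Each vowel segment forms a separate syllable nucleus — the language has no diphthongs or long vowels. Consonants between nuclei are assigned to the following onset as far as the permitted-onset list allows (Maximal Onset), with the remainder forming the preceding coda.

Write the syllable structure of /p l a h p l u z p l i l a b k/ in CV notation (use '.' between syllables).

The vowels are a, u, i, a — 4 nuclei, so 4 syllables.
/a…u/ gap (V1→V2): /hpl/ splits as /h/ + /pl/ (/pl/ is the longest suffix that is a licit onset).
/u…i/ gap (V2→V3): /zpl/ splits as /z/ + /pl/ (/pl/ is the longest suffix that is a licit onset).
/i…a/ gap (V3→V4): /l/ → onset of the next syllable (single consonants are always licit onsets).
Syllabification: plah.pluz.pli.labk.
Mapping each syllable to C/V: /plah/ → CCVC, /pluz/ → CCVC, /pli/ → CCV, /labk/ → CVCC.

CCVC.CCVC.CCV.CVCC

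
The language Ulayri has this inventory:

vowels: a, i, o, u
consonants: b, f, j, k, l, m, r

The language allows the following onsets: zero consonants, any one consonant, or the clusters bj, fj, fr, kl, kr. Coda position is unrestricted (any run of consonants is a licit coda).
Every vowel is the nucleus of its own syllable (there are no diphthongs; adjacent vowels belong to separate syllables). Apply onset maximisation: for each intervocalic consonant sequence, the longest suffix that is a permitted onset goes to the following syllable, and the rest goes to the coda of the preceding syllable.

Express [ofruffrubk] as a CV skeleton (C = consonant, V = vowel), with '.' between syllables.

V.CCVC.CCVCC

Vowels present: o, u, u; each is a nucleus, giving 3 syllables.
/o…u/ gap (V1→V2): cluster /fr/ — /fr/ is itself a permitted onset, so the whole cluster goes right; preceding coda = ∅.
/u…u/ gap (V2→V3): cluster /ffr/ — the longest permitted-onset suffix is /fr/; onset = /fr/, preceding coda = /f/.
So the parse is o.fruf.frubk.
Mapping each syllable to C/V: /o/ → V, /fruf/ → CCVC, /frubk/ → CCVCC.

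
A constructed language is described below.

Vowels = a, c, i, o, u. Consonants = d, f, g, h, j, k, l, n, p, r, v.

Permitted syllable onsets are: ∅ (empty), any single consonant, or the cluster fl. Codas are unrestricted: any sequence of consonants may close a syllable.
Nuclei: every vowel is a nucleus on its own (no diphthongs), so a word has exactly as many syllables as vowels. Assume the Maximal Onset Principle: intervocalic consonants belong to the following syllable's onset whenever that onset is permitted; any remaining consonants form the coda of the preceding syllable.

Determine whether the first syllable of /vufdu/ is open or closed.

Vowels present: u, u; each is a nucleus, giving 2 syllables.
/u…u/ gap (V1→V2): cluster /fd/ — the longest permitted-onset suffix is /d/; onset = /d/, preceding coda = /f/.
Result: vuf.du.
Syllable 1 is /vuf/ with coda /f/, so it is closed.

closed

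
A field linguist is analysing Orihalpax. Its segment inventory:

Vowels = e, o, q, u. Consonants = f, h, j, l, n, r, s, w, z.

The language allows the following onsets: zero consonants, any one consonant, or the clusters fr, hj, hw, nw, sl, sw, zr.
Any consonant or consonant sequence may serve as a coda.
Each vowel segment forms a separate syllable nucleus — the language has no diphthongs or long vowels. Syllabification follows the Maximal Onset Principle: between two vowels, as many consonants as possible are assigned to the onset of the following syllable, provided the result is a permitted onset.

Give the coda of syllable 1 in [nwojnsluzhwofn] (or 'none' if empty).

jn

The vowels are o, u, o — 3 nuclei, so 3 syllables.
V1 /o/ – V2 /u/: /jnsl/; trying suffixes from longest down, /sl/ is the first permitted one, so coda /jn/ | onset /sl/.
V2 /u/ – V3 /o/: /zhw/ splits as /z/ + /hw/ (/hw/ is the longest suffix that is a licit onset).
Putting it together: nwojn.sluz.hwofn.
Syllable 1 is /nwojn/: onset /nw/, nucleus /o/, coda /jn/.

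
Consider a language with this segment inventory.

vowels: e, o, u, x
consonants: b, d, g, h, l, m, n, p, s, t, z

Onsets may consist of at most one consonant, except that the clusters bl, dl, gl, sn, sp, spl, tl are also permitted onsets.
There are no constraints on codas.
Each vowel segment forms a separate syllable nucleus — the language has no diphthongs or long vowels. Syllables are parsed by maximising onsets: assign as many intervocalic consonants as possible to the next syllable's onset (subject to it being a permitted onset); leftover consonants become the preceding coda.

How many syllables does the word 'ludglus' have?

2

Nuclei (vowels): u, u → 2 syllables.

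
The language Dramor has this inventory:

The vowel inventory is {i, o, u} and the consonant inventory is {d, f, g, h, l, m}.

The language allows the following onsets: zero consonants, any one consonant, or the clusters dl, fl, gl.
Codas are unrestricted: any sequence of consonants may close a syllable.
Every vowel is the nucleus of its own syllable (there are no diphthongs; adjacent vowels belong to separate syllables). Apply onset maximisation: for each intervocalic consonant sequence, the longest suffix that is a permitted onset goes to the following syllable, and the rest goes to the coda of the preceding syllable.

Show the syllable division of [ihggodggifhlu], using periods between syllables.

ihg.godg.gifh.lu

The vowels are i, o, i, u — 4 nuclei, so 4 syllables.
Between /i/ (V1) and /o/ (V2): /hgg/; trying suffixes from longest down, /g/ is the first permitted one, so coda /hg/ | onset /g/.
Between /o/ (V2) and /i/ (V3): /dgg/ — longest licit onset from the right is /g/, leaving /dg/ as coda.
Between /i/ (V3) and /u/ (V4): /fhl/ splits as /fh/ + /l/ (/l/ is the longest suffix that is a licit onset).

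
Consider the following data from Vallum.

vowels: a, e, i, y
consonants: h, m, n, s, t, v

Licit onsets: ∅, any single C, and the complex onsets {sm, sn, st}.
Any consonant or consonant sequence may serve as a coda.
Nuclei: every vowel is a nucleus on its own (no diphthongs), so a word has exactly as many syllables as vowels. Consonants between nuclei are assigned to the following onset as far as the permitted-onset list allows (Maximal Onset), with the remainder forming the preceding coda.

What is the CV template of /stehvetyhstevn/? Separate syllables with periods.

CCVC.CV.CVC.CCVCC

Vowels present: e, e, y, e; each is a nucleus, giving 4 syllables.
V1 /e/ – V2 /e/: cluster /hv/ — the longest permitted-onset suffix is /v/; onset = /v/, preceding coda = /h/.
V2 /e/ – V3 /y/: /t/ → onset of the next syllable (single consonants are always licit onsets).
V3 /y/ – V4 /e/: cluster /hst/ — the longest permitted-onset suffix is /st/; onset = /st/, preceding coda = /h/.
Putting it together: steh.ve.tyh.stevn.
Mapping each syllable to C/V: /steh/ → CCVC, /ve/ → CV, /tyh/ → CVC, /stevn/ → CCVCC.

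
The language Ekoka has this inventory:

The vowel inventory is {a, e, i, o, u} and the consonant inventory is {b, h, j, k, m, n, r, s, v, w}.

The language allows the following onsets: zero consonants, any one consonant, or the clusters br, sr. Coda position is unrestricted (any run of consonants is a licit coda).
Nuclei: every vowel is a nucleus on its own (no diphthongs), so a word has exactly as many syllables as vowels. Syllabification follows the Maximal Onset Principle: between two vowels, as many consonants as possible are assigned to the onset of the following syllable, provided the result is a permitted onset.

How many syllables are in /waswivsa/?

Nuclei (vowels): a, i, a → 3 syllables.

3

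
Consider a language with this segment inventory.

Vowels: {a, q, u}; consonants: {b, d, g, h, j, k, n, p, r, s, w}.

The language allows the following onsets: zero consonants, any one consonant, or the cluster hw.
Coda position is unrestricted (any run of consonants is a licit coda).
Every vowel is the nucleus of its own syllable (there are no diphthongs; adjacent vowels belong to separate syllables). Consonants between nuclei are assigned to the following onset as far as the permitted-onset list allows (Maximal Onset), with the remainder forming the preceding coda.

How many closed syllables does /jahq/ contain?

0

Vowels present: a, q; each is a nucleus, giving 2 syllables.
/a…q/ gap (V1→V2): /h/ → onset of the next syllable (single consonants are always licit onsets).
Result: ja.hq.
Classifying each syllable: /ja/ (open), /hq/ (open).
Closed syllables: 0.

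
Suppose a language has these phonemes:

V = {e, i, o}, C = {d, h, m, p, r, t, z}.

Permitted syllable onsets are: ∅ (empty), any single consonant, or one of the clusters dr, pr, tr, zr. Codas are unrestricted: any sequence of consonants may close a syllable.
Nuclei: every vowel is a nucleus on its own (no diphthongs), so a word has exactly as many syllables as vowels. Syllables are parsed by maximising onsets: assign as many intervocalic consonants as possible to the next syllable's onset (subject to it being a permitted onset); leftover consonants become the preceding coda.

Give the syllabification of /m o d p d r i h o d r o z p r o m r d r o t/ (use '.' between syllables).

Nuclei (vowels): o, i, o, o, o, o → 6 syllables.
Between /o/ (V1) and /i/ (V2): cluster /dpdr/ — the longest permitted-onset suffix is /dr/; onset = /dr/, preceding coda = /dp/.
Between /i/ (V2) and /o/ (V3): just /h/ — single C goes to the following onset.
Between /o/ (V3) and /o/ (V4): /dr/ is a licit onset in full, so it all attaches to the next syllable.
Between /o/ (V4) and /o/ (V5): /zpr/; trying suffixes from longest down, /pr/ is the first permitted one, so coda /z/ | onset /pr/.
Between /o/ (V5) and /o/ (V6): /mrdr/ — longest licit onset from the right is /dr/, leaving /mr/ as coda.

modp.dri.ho.droz.promr.drot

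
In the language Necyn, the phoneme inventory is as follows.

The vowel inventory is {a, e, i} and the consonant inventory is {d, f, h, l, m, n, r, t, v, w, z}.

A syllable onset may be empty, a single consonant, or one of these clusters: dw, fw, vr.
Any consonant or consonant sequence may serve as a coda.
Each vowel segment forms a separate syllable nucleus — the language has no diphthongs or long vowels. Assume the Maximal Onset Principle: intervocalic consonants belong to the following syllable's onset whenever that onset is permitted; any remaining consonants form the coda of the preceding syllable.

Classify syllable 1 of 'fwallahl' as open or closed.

Vowels present: a, a; each is a nucleus, giving 2 syllables.
V1 /a/ – V2 /a/: /ll/ — longest licit onset from the right is /l/, leaving /l/ as coda.
Result: fwal.lahl.
Syllable 1 is /fwal/ with coda /l/, so it is closed.

closed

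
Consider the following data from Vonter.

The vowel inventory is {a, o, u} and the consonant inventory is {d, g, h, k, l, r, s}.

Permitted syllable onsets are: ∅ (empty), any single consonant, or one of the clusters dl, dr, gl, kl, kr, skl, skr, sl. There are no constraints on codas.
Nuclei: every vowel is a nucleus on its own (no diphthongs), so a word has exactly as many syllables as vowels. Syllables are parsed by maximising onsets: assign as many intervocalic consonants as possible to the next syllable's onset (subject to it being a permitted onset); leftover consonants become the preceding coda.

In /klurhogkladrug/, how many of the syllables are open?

Vowels present: u, o, a, u; each is a nucleus, giving 4 syllables.
V1 /u/ – V2 /o/: /rh/ — longest licit onset from the right is /h/, leaving /r/ as coda.
V2 /o/ – V3 /a/: /gkl/ splits as /g/ + /kl/ (/kl/ is the longest suffix that is a licit onset).
V3 /a/ – V4 /u/: /dr/ is a licit onset in full, so it all attaches to the next syllable.
Putting it together: klur.hog.kla.drug.
Classifying each syllable: /klur/ (closed), /hog/ (closed), /kla/ (open), /drug/ (closed).
Open syllables: 1.

1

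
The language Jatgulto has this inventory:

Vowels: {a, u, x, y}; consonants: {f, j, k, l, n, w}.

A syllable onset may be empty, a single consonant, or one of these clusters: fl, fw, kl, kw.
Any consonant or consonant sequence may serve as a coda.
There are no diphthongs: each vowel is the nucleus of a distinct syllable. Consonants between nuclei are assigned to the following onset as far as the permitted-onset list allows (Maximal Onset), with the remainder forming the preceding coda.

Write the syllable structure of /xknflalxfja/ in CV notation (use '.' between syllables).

Vowels present: x, a, x, a; each is a nucleus, giving 4 syllables.
V1 /x/ – V2 /a/: /knfl/ — longest licit onset from the right is /fl/, leaving /kn/ as coda.
V2 /a/ – V3 /x/: /l/ → onset of the next syllable (single consonants are always licit onsets).
V3 /x/ – V4 /a/: /fj/ splits as /f/ + /j/ (/j/ is the longest suffix that is a licit onset).
Result: xkn.fla.lxf.ja.
Mapping each syllable to C/V: /xkn/ → VCC, /fla/ → CCV, /lxf/ → CVC, /ja/ → CV.

VCC.CCV.CVC.CV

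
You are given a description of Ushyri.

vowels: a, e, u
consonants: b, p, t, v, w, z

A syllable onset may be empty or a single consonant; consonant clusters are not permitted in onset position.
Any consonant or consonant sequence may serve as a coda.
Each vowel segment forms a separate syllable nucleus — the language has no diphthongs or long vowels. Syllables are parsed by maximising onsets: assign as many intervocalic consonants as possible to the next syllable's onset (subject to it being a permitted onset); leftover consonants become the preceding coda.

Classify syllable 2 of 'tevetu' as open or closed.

The vowels are e, e, u — 3 nuclei, so 3 syllables.
V1 /e/ – V2 /e/: /v/ is a single consonant, so it becomes the next onset.
V2 /e/ – V3 /u/: just /t/ — single C goes to the following onset.
Syllabification: te.ve.tu.
Syllable 2 is /ve/; it ends in its nucleus with no coda, so it is open.

open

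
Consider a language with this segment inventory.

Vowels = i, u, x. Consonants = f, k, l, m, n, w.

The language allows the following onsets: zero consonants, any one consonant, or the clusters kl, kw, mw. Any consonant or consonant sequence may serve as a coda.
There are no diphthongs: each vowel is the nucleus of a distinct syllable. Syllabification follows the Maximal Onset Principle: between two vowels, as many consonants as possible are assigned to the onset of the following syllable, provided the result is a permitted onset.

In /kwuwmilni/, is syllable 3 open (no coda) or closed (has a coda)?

Nuclei (vowels): u, i, i → 3 syllables.
σ1/σ2 boundary: /wm/; trying suffixes from longest down, /m/ is the first permitted one, so coda /w/ | onset /m/.
σ2/σ3 boundary: /ln/ — longest licit onset from the right is /n/, leaving /l/ as coda.
Result: kwuw.mil.ni.
Syllable 3 is /ni/; it ends in its nucleus with no coda, so it is open.

open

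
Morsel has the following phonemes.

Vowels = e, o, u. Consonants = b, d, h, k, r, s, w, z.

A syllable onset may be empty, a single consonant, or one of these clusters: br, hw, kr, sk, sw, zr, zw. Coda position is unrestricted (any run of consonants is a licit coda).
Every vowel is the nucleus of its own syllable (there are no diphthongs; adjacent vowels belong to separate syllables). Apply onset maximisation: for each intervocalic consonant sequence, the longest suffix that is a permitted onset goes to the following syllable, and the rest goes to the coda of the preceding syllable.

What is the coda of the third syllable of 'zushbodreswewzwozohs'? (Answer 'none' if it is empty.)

Vowels present: u, o, e, e, o, o; each is a nucleus, giving 6 syllables.
/u…o/ gap (V1→V2): /shb/ splits as /sh/ + /b/ (/b/ is the longest suffix that is a licit onset).
/o…e/ gap (V2→V3): cluster /dr/ — the longest permitted-onset suffix is /r/; onset = /r/, preceding coda = /d/.
/e…e/ gap (V3→V4): cluster /sw/ — /sw/ is itself a permitted onset, so the whole cluster goes right; preceding coda = ∅.
/e…o/ gap (V4→V5): /wzw/ — longest licit onset from the right is /zw/, leaving /w/ as coda.
/o…o/ gap (V5→V6): just /z/ — single C goes to the following onset.
So the parse is zush.bod.re.swew.zwo.zohs.
Syllable 3 is /re/: onset /r/, nucleus /e/, coda ∅.

none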